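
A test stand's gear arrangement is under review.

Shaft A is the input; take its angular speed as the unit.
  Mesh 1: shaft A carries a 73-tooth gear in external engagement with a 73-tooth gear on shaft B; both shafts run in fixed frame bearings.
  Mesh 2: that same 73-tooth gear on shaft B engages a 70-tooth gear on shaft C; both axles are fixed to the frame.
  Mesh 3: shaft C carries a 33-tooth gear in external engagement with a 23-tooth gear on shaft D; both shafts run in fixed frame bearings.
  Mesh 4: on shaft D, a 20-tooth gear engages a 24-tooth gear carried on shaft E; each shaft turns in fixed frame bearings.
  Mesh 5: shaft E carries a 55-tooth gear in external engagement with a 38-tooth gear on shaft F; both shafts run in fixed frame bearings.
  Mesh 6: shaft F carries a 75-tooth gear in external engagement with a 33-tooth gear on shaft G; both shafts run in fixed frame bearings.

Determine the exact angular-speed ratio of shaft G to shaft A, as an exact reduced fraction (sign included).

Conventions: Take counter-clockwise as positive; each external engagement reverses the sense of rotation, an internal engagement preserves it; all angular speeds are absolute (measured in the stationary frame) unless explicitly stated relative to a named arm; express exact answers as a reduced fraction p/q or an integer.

100375/24472

class = fixed-axis compound train [6 meshes; 6 ratios multiply, 6 sense flips]
mesh 1 [73T→73T]: running ratio 1, sense −
mesh 2 [73T→70T]: running ratio 73/70, sense +
mesh 3 [33T→23T]: running ratio 2409/1610, sense −
mesh 4 [20T→24T]: running ratio 803/644, sense +
mesh 5 [55T→38T]: running ratio 44165/24472, sense −
mesh 6 [75T→33T]: running ratio 100375/24472, sense +
ω_out/ω_in = 100375/24472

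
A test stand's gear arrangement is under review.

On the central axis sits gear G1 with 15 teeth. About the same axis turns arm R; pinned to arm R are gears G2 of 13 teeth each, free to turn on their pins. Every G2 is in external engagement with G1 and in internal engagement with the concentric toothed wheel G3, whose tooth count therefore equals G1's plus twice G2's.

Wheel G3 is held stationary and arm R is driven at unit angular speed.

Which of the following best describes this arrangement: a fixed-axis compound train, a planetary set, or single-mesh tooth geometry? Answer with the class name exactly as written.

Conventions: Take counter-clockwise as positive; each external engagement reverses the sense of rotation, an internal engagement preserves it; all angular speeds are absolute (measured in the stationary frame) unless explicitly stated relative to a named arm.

recognized (axles ride arm R): planetary set, 15/13/41 teeth
classification: planetary set

planetary set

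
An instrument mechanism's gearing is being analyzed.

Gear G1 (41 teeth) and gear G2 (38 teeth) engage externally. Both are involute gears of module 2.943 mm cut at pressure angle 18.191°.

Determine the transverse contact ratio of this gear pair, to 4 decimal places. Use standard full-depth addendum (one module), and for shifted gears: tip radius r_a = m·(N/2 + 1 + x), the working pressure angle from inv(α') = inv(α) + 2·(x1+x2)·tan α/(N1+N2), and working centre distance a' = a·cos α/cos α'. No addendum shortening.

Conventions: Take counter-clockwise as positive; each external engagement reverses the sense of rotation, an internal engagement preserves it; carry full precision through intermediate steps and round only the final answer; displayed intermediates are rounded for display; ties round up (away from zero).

1.8059

class = single-mesh tooth geometry [involute pair 41T × 38T, m = 2.943]
base radii: r_b1 = 57.316198, r_b2 = 53.122330
tip radii: r_a1 = 63.274500, r_a2 = 58.860000
no profile shift: α' = α, a' = a
action lengths: √(r_a1²−r_b1²) = 26.805145, √(r_a2²−r_b2²) = 25.347932
base pitch p_b = π·m·cos α = 8.783617
CR = (26.805145 + 25.347932 − 116.248500·sin 18.19100°)/8.783617 = 1.805857
contact ratio ≈ 1.8059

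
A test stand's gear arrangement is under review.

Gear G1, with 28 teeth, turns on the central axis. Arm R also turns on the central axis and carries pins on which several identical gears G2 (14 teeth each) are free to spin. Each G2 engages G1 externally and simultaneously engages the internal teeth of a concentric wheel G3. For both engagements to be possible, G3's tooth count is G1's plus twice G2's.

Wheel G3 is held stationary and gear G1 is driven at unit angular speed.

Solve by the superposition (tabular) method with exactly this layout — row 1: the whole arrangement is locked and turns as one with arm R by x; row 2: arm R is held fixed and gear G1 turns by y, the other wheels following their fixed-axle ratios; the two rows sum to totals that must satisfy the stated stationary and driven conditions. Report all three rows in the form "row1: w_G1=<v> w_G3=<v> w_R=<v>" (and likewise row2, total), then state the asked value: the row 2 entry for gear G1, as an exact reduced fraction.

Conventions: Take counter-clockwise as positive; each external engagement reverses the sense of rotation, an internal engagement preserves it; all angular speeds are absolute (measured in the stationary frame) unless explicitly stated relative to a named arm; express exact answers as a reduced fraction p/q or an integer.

topology: planetary set — G1 28T / G2 14T / G3 56T, arm = carrier (Willis)
superposition row 1 [locked train]: every member turns x
row 2 — arm fixed, fixed-axis ratios: sun y, ring −(28/56)·y, arm 0
boundary: total ω_ring = x − (28/56)·y = 0 and total ω_sun = x + y = 1  ⇒  y = 2/3, x = 1/3
row 2 ring = −(28/56)·2/3 = -1/3
totals (row 1 + row 2): sun 1/3 + 2/3 = 1, ring 1/3 + (-1/3) = 0, arm 1/3 + 0 = 1/3
asked cell (row2, sun) = 2/3

row1: w_G1=1/3 w_G3=1/3 w_R=1/3
row2: w_G1=2/3 w_G3=-1/3 w_R=0
total: w_G1=1 w_G3=0 w_R=1/3
asked value: 2/3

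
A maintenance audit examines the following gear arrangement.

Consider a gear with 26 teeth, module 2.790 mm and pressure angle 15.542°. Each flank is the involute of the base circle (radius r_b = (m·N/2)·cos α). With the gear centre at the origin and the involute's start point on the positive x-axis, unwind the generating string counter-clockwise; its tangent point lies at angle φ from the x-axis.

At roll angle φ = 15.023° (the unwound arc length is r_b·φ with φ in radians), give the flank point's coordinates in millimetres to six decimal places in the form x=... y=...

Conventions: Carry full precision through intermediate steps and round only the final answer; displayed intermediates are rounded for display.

x=36.124375 y=0.208527

single-mesh involute tooth geometry (26T wheel at module 2.790)
pitch radius r_p = m·N/2 = 2.790·26/2 = 36.270000
base radius r_b = r_p·cos α = 36.270000·cos 15.542° = 34.943762
roll angle φ = 15.023° = 0.26220081 rad
x = r_b·(cos φ + φ·sin φ) = 36.124375
y = r_b·(sin φ − φ·cos φ) = 0.208527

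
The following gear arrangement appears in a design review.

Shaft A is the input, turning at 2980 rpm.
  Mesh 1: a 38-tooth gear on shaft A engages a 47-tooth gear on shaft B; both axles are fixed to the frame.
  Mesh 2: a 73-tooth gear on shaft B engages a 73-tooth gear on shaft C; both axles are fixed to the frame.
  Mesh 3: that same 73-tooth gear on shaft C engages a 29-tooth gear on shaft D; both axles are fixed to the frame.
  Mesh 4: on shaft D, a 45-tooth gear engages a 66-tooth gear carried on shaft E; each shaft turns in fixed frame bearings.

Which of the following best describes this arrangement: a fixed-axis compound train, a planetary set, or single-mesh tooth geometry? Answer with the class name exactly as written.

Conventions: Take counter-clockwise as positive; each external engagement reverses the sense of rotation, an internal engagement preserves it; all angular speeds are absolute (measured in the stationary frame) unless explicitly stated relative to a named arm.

4-mesh fixed-axis compound train (all bearings frame-fixed)
classification: fixed-axis compound train

fixed-axis compound train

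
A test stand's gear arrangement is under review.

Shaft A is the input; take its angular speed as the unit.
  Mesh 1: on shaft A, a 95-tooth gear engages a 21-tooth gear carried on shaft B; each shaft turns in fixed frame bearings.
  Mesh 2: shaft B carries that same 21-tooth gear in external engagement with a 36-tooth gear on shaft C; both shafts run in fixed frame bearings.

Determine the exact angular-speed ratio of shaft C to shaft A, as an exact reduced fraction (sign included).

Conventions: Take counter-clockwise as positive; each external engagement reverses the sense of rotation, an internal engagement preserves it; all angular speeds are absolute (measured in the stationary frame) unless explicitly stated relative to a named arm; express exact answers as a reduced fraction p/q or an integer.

class = fixed-axis compound train [2 meshes; 2 ratios multiply, 2 sense flips]
mesh 1 [95T→21T]: running ratio 95/21, sense −
mesh 2 [21T→36T]: running ratio 95/36, sense +
ω_out/ω_in = 95/36

95/36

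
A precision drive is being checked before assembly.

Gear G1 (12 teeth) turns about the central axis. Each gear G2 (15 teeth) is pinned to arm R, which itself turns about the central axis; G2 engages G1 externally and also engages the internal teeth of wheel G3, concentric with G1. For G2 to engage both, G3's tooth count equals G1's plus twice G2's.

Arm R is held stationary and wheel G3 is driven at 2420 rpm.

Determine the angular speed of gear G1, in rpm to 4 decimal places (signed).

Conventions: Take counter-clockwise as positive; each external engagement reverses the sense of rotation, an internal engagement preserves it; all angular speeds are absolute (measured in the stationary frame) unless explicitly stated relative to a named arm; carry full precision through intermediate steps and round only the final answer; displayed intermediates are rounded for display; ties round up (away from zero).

-8470.0000 rpm

class = planetary set [G3 = 12+2·15 = 42; Willis about the carrier]
normalise by the input: solve with ω_ring = 1, then scale by 2420 rpm
ring teeth: 12 + 2·15 = 42
12(ω_sun−ω_arm) = −42(ω_ring−ω_arm),  ω_arm = 0, ω_ring = 1
ω_sun = 0 − (42/12)(1−0) = -7/2
scale: ω_sun = -7/2 × 2420 rpm = -8470.0000 rpm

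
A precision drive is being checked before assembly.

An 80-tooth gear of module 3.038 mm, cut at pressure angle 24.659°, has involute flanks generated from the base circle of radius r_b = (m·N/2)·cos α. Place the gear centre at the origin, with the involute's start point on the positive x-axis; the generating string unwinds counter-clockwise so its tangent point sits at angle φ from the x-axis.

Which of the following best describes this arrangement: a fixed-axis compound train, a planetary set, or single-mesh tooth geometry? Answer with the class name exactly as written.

class = single-mesh tooth geometry [base-circle involute, m = 3.038, 80T]
classification: single-mesh tooth geometry

single-mesh tooth geometry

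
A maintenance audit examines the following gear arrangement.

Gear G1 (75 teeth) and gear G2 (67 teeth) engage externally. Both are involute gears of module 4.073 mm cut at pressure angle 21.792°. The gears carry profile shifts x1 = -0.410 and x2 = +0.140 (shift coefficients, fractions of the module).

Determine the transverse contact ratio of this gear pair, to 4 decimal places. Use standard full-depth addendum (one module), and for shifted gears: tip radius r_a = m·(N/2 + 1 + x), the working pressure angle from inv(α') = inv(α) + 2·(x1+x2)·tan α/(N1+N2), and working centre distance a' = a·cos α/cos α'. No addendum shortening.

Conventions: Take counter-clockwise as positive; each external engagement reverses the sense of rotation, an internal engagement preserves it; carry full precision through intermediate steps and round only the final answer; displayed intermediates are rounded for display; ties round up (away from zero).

1.7383

topology: single-mesh involute geometry — m = 4.073, 75T/67T pair
base radii: r_b1 = 141.822522, r_b2 = 126.694787
tip radii: r_a1 = 155.140570, r_a2 = 141.088720
inv(α') = inv(21.792°) + 2·(-0.410+0.140)·tan α/(75+67) = 0.01794696  ⇒  α' = 21.23130°
a' = a·cos α / cos α' = 289.1830·cos 21.792°/cos 21.23130° = 288.069722
action lengths: √(r_a1²−r_b1²) = 62.888541, √(r_a2²−r_b2²) = 62.084281
base pitch p_b = π·m·cos α = 11.881296
CR = (62.888541 + 62.084281 − 288.069722·sin 21.23130°)/11.881296 = 1.738281
contact ratio ≈ 1.7383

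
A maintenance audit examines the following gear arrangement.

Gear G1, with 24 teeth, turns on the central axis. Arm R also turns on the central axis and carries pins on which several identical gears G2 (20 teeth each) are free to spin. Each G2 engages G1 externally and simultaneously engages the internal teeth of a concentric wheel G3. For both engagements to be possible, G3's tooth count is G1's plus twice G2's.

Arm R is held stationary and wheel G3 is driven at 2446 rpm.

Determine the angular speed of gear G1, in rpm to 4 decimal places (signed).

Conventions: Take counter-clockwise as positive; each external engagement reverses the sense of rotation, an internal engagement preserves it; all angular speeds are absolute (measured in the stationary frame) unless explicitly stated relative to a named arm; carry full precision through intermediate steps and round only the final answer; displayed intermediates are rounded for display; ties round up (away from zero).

-6522.6667 rpm

topology: planetary set — G1 24T / G2 20T / G3 64T, arm = carrier (Willis)
normalise by the input: solve with ω_ring = 1, then scale by 2446 rpm
ring teeth: 24 + 2·20 = 64
24(ω_sun−ω_arm) = −64(ω_ring−ω_arm),  ω_arm = 0, ω_ring = 1
ω_sun = 0 − (64/24)(1−0) = -8/3
scale: ω_sun = -8/3 × 2446 rpm = -6522.6667 rpm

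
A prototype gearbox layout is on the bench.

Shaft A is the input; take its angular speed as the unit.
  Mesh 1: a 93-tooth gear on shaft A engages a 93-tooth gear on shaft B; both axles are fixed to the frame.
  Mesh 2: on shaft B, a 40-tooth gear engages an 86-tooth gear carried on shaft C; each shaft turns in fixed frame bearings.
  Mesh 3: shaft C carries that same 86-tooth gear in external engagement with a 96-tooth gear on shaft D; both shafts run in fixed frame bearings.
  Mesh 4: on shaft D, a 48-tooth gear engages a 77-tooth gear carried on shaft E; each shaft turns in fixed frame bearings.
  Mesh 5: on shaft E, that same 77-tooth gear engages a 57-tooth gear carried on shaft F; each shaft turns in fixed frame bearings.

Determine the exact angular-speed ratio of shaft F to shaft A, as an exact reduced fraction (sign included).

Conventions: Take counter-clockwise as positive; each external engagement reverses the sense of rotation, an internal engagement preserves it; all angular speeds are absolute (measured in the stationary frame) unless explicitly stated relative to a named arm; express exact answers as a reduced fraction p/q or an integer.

-20/57

class = fixed-axis compound train [5 meshes; 5 ratios multiply, 5 sense flips]
mesh 1 [93T→93T]: running ratio 1, sense −
mesh 2 [40T→86T]: running ratio 20/43, sense +
mesh 3 [86T→96T]: running ratio 5/12, sense −
mesh 4 [48T→77T]: running ratio 20/77, sense +
mesh 5 [77T→57T]: running ratio 20/57, sense −
ω_out/ω_in = -20/57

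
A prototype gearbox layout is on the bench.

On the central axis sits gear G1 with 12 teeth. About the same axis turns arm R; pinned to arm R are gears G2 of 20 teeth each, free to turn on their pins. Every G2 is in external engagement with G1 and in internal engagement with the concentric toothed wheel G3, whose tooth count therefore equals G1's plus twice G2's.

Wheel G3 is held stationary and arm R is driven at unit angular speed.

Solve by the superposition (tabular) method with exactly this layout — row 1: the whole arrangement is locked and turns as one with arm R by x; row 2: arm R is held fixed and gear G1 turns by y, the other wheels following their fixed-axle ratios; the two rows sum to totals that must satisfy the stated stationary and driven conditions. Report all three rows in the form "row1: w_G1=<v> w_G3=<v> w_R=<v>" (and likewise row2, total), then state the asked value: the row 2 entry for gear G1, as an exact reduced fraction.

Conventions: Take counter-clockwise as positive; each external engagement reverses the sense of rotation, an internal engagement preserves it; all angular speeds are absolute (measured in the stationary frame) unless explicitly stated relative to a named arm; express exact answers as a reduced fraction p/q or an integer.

row1: w_G1=1 w_G3=1 w_R=1
row2: w_G1=13/3 w_G3=-1 w_R=0
total: w_G1=16/3 w_G3=0 w_R=1
asked value: 13/3

recognized (axles ride arm R): planetary set, 12/20/52 teeth
row 1 — lock + rotate with arm: ω_sun = ω_ring = ω_arm = x
superposition row 2 [arm held]: sun y, ring −(12/52)·y, arm 0
boundary: total ω_ring = x − (12/52)·y = 0 and total ω_arm = x = 1  ⇒  y = 13/3, x = 1
row 2 ring = −(12/52)·13/3 = -1
totals (row 1 + row 2): sun 1 + 13/3 = 16/3, ring 1 + (-1) = 0, arm 1 + 0 = 1
asked cell (row2, sun) = 13/3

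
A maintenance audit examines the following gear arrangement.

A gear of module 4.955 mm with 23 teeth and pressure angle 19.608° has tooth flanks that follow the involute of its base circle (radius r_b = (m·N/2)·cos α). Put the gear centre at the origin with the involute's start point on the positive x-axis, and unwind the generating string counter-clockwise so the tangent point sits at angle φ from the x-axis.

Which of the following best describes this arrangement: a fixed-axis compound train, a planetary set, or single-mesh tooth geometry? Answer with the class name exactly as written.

single-mesh tooth geometry

recognized (one wheel, involute flank): single-mesh tooth geometry, m = 4.955, N = 23
classification: single-mesh tooth geometry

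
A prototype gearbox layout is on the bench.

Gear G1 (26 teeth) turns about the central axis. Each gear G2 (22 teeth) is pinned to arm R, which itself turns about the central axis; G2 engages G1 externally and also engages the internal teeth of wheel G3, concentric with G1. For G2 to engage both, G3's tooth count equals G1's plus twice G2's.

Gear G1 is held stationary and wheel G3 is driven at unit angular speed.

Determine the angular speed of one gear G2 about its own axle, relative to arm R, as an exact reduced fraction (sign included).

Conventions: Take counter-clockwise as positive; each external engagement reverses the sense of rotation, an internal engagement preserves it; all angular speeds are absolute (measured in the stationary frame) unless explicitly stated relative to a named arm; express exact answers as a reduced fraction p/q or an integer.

455/528

topology: planetary set — G1 26T / G2 22T / G3 70T, arm = carrier (Willis)
ring teeth: 26 + 2·22 = 70
26(ω_sun−ω_arm) = −70(ω_ring−ω_arm),  ω_sun = 0, ω_ring = 1
26(0−ω_arm) = −70(1−ω_arm)  ⇒  96·ω_arm = 70  ⇒  ω_arm = 35/48
sun–planet mesh: 26·(0−35/48) = −22·(ω_p−ω_arm)  ⇒  ω_p−ω_arm = 455/528
exact speed ratio = 455/528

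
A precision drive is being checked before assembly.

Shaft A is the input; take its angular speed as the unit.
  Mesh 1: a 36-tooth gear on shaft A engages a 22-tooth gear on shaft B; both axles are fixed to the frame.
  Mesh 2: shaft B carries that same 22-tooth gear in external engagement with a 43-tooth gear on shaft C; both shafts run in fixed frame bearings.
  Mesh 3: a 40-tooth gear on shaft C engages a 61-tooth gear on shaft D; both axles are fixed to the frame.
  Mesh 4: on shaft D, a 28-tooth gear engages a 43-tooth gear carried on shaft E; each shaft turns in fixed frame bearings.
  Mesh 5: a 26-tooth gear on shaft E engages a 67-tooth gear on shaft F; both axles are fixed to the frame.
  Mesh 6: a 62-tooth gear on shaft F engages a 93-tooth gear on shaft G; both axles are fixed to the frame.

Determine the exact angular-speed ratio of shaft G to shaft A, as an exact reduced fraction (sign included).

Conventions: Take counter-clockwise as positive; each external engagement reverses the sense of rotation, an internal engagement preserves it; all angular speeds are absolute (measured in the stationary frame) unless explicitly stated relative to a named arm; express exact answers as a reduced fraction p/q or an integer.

class = fixed-axis compound train [6 meshes; 6 ratios multiply, 6 sense flips]
mesh 1 [36T→22T]: running ratio 18/11, sense −
mesh 2 [22T→43T]: running ratio 36/43, sense +
mesh 3 [40T→61T]: running ratio 1440/2623, sense −
mesh 4 [28T→43T]: running ratio 40320/112789, sense +
mesh 5 [26T→67T]: running ratio 1048320/7556863, sense −
mesh 6 [62T→93T]: running ratio 698880/7556863, sense +
ω_out/ω_in = 698880/7556863

698880/7556863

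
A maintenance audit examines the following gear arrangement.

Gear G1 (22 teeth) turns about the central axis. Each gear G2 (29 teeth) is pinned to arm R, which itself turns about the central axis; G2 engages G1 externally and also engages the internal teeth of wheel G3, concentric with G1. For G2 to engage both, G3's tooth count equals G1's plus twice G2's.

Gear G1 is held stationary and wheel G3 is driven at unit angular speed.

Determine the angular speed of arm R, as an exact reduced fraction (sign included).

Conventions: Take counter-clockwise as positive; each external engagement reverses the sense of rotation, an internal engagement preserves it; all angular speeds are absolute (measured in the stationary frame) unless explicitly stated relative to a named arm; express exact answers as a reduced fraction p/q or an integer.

40/51

topology: planetary set — G1 22T / G2 29T / G3 80T, arm = carrier (Willis)
ring teeth: 22 + 2·29 = 80
22(ω_sun−ω_arm) = −80(ω_ring−ω_arm),  ω_sun = 0, ω_ring = 1
22(0−ω_arm) = −80(1−ω_arm)  ⇒  102·ω_arm = 80  ⇒  ω_arm = 40/51
exact speed ratio = 40/51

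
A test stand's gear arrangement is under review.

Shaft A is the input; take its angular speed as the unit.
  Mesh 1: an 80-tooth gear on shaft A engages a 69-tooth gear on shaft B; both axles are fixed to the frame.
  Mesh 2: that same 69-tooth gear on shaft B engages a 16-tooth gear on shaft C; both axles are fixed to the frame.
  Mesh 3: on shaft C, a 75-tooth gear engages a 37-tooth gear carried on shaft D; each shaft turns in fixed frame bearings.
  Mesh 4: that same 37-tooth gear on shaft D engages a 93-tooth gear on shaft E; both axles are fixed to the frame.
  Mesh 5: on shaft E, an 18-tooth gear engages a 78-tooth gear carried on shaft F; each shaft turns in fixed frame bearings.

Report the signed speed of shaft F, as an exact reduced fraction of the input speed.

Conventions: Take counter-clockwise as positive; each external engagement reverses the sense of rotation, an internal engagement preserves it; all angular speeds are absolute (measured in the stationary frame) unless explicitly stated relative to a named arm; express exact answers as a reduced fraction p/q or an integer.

-375/403

5-mesh fixed-axis compound train (all bearings frame-fixed)
mesh 1 [80T→69T]: |ω|/ω_in = 1×80/69 = 80/69, sense flips to −
mesh 2 [69T→16T]: |ω|/ω_in = (80/69)×69/16 = 5, sense flips to +
mesh 3 [75T→37T]: |ω|/ω_in = 5×75/37 = 375/37, sense flips to −
mesh 4 [37T→93T]: |ω|/ω_in = (375/37)×37/93 = 125/31, sense flips to +
mesh 5 [18T→78T]: |ω|/ω_in = (125/31)×18/78 = 375/403, sense flips to −
signed output speed (× input speed) = -375/403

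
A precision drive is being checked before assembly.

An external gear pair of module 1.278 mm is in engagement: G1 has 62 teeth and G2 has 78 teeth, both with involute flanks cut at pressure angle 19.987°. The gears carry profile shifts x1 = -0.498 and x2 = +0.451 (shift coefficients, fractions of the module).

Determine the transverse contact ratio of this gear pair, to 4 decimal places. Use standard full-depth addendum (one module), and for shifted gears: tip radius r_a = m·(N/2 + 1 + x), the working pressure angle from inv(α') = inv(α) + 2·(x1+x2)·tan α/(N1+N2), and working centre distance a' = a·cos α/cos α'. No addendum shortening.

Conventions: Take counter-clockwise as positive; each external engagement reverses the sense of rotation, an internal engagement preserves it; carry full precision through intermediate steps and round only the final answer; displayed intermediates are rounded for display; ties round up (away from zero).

1.7999

class = single-mesh tooth geometry [involute pair 62T × 78T, m = 1.278]
base radii: r_b1 = 37.231816, r_b2 = 46.840026
tip radii: r_a1 = 40.259556, r_a2 = 51.696378
inv(α') = inv(19.987°) + 2·(-0.498+0.451)·tan α/(62+78) = 0.01463014  ⇒  α' = 19.88062°
a' = a·cos α / cos α' = 89.4600·cos 19.987°/cos 19.88062° = 89.399780
action lengths: √(r_a1²−r_b1²) = 15.317433, √(r_a2²−r_b2²) = 21.875270
base pitch p_b = π·m·cos α = 3.773135
CR = (15.317433 + 21.875270 − 89.399780·sin 19.88062°)/3.773135 = 1.799905
contact ratio ≈ 1.7999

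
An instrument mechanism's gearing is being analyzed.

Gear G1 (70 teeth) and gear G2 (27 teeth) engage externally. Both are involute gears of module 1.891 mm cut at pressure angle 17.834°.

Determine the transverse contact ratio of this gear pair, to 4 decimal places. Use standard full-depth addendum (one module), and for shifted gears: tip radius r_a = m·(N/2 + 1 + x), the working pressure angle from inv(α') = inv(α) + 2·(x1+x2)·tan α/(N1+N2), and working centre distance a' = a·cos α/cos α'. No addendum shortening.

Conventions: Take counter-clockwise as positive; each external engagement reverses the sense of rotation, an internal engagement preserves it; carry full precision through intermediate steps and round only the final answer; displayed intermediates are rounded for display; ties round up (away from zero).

1.8378

topology: single-mesh involute geometry — m = 1.891, 70T/27T pair
base radii: r_b1 = 63.004667, r_b2 = 24.301800
tip radii: r_a1 = 68.076000, r_a2 = 27.419500
no profile shift: α' = α, a' = a
action lengths: √(r_a1²−r_b1²) = 25.782819, √(r_a2²−r_b2²) = 12.698484
base pitch p_b = π·m·cos α = 5.655286
CR = (25.782819 + 12.698484 − 91.713500·sin 17.83400°)/5.655286 = 1.837768
contact ratio ≈ 1.8378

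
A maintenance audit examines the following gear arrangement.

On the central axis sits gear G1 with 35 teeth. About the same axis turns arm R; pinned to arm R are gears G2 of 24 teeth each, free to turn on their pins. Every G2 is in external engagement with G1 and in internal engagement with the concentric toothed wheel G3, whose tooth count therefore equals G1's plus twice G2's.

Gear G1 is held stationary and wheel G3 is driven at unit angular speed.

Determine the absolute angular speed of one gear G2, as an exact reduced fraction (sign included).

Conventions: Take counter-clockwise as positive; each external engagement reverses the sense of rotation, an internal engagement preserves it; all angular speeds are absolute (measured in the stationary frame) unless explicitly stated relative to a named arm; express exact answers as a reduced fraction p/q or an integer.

83/48

planetary set (35T centre, 24T on arm, 83T internal) — Willis relation
ring teeth: 35 + 2·24 = 83
35(ω_sun−ω_arm) = −83(ω_ring−ω_arm),  ω_sun = 0, ω_ring = 1
35(0−ω_arm) = −83(1−ω_arm)  ⇒  118·ω_arm = 83  ⇒  ω_arm = 83/118
sun–planet mesh: 35·(0−83/118) = −24·(ω_p−ω_arm)  ⇒  ω_p−ω_arm = 2905/2832
ω_p = 83/118 + 2905/2832 = 83/48
exact speed ratio = 83/48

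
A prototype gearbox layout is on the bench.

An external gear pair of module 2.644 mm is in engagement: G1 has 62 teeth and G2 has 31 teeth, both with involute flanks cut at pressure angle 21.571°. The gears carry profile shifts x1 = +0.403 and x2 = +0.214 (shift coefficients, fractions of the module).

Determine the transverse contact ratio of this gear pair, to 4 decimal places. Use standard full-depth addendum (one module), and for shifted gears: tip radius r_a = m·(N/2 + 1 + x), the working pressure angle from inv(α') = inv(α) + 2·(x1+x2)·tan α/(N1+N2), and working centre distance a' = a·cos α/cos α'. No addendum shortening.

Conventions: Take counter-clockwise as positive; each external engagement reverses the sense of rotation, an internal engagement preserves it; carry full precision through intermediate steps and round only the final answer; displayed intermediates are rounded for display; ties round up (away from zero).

1.5759

recognized (one external pair, fixed centres): single-mesh tooth geometry, m = 2.644, N1 = 62, N2 = 31
base radii: r_b1 = 76.223462, r_b2 = 38.111731
tip radii: r_a1 = 85.673532, r_a2 = 44.191816
inv(α') = inv(21.571°) + 2·(+0.403+0.214)·tan α/(62+31) = 0.02410339  ⇒  α' = 23.32994°
a' = a·cos α / cos α' = 122.9460·cos 21.571°/cos 23.32994° = 124.515650
action lengths: √(r_a1²−r_b1²) = 39.114421, √(r_a2²−r_b2²) = 22.369903
base pitch p_b = π·m·cos α = 7.724615
CR = (39.114421 + 22.369903 − 124.515650·sin 23.32994°)/7.724615 = 1.575866
contact ratio ≈ 1.5759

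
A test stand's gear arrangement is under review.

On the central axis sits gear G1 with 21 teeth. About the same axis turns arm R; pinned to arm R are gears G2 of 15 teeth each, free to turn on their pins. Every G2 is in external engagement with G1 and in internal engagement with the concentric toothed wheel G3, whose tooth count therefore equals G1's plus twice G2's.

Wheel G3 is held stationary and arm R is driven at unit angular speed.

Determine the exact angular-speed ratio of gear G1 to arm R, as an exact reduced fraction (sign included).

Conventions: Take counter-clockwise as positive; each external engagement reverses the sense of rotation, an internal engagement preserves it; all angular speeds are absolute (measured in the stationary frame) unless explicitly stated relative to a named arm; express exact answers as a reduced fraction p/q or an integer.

class = planetary set [G3 = 21+2·15 = 51; Willis about the carrier]
ring teeth: 21 + 2·15 = 51
21(ω_sun−ω_arm) = −51(ω_ring−ω_arm),  ω_ring = 0, ω_arm = 1
ω_sun = 1 − (51/21)(0−1) = 24/7
ω_out/ω_in = 24/7

24/7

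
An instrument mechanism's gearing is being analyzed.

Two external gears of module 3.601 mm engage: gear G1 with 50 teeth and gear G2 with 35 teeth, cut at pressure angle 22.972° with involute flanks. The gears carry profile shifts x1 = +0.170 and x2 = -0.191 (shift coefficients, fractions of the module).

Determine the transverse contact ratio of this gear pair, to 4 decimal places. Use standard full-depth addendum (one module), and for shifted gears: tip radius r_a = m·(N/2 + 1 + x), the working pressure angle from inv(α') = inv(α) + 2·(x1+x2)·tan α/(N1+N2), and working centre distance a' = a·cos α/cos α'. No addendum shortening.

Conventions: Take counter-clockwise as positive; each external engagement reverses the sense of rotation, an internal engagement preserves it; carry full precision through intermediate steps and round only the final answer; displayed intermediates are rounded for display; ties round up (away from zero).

recognized (one external pair, fixed centres): single-mesh tooth geometry, m = 3.601, N1 = 50, N2 = 35
base radii: r_b1 = 82.885630, r_b2 = 58.019941
tip radii: r_a1 = 94.238170, r_a2 = 65.930709
inv(α') = inv(22.972°) + 2·(+0.170-0.191)·tan α/(50+35) = 0.02275170  ⇒  α' = 22.90500°
a' = a·cos α / cos α' = 153.0425·cos 22.972°/cos 22.90500° = 152.966775
action lengths: √(r_a1²−r_b1²) = 44.842001, √(r_a2²−r_b2²) = 31.313653
base pitch p_b = π·m·cos α = 10.415715
CR = (44.842001 + 31.313653 − 152.966775·sin 22.90500°)/10.415715 = 1.595698
contact ratio ≈ 1.5957

1.5957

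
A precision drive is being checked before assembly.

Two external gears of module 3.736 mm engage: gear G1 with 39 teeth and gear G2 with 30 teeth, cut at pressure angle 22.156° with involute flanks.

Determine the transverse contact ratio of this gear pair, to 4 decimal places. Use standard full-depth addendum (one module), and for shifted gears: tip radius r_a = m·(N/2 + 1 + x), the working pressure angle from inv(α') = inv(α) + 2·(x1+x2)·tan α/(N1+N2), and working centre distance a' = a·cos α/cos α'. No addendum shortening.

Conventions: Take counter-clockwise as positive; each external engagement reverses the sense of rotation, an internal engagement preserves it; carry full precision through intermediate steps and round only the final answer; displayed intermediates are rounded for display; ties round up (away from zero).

1.5899

single-mesh involute tooth geometry (39T engaging 30T at module 3.736)
base radii: r_b1 = 67.472643, r_b2 = 51.902033
tip radii: r_a1 = 76.588000, r_a2 = 59.776000
no profile shift: α' = α, a' = a
action lengths: √(r_a1²−r_b1²) = 36.237608, √(r_a2²−r_b2²) = 29.653822
base pitch p_b = π·m·cos α = 10.870336
CR = (36.237608 + 29.653822 − 128.892000·sin 22.15600°)/10.870336 = 1.589871
contact ratio ≈ 1.5899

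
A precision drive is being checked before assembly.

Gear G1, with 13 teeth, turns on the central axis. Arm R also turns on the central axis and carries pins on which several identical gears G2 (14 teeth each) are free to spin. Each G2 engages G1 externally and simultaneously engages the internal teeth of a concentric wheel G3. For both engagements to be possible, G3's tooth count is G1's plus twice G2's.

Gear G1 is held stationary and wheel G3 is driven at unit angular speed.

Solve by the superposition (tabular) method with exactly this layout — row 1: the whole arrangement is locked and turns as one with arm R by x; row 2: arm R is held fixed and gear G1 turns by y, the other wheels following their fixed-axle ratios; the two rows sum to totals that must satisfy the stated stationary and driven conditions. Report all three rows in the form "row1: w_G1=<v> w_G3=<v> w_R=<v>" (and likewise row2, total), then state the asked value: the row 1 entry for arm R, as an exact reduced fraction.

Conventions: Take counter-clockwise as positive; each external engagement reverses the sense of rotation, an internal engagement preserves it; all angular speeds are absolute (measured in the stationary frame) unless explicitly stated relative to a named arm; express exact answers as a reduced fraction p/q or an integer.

class = planetary set [G3 = 13+2·14 = 41; Willis about the carrier]
superposition row 1 [locked train]: every member turns x
row 2 — arm fixed, fixed-axis ratios: sun y, ring −(13/41)·y, arm 0
boundary: total ω_sun = x + y = 0 and total ω_ring = x − (13/41)·y = 1  ⇒  y = -41/54, x = 41/54
row 2 ring = −(13/41)·(-41/54) = 13/54
totals (row 1 + row 2): sun 41/54 + (-41/54) = 0, ring 41/54 + 13/54 = 1, arm 41/54 + 0 = 41/54
asked cell (row1, arm) = 41/54

row1: w_G1=41/54 w_G3=41/54 w_R=41/54
row2: w_G1=-41/54 w_G3=13/54 w_R=0
total: w_G1=0 w_G3=1 w_R=41/54
asked value: 41/54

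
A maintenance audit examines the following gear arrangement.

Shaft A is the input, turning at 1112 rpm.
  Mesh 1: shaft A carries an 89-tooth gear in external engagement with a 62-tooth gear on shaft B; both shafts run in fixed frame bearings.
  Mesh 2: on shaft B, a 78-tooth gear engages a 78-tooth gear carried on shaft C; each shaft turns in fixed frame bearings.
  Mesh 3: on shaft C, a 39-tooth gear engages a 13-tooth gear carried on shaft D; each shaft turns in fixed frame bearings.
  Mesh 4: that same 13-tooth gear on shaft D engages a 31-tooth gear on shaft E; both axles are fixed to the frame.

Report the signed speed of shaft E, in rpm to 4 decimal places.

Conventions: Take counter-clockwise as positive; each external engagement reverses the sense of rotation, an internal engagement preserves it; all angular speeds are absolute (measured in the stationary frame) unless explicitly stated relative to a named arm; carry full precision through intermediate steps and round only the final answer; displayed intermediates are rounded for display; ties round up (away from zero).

+2008.1956 rpm

class = fixed-axis compound train [4 meshes; 4 ratios multiply, 4 sense flips]
mesh 1 [89T→62T]: ω = 1112.0000×89/62 = 1596.2581 rpm, sense flips to −
mesh 2 [78T→78T]: ω = 1596.2581×78/78 = 1596.2581 rpm, sense flips to +
mesh 3 [39T→13T]: ω = 1596.2581×39/13 = 4788.7742 rpm, sense flips to −
mesh 4 [13T→31T]: ω = 4788.7742×13/31 = 2008.1956 rpm, sense flips to +
signed output speed = +2008.1956 rpm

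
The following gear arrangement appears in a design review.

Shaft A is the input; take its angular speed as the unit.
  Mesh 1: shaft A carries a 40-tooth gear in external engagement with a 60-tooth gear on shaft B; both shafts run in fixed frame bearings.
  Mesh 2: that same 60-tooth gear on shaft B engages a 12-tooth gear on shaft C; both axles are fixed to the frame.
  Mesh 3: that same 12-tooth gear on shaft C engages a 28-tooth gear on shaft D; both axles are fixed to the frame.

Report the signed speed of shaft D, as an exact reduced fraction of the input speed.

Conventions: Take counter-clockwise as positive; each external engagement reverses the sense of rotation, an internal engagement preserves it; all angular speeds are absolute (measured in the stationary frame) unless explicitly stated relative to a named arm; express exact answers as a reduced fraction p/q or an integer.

-10/7

3-mesh fixed-axis compound train (all bearings frame-fixed)
mesh 1 [40T→60T]: |ω|/ω_in = 1×40/60 = 2/3, sense flips to −
mesh 2 [60T→12T]: |ω|/ω_in = (2/3)×60/12 = 10/3, sense flips to +
mesh 3 [12T→28T]: |ω|/ω_in = (10/3)×12/28 = 10/7, sense flips to −
signed output speed (× input speed) = -10/7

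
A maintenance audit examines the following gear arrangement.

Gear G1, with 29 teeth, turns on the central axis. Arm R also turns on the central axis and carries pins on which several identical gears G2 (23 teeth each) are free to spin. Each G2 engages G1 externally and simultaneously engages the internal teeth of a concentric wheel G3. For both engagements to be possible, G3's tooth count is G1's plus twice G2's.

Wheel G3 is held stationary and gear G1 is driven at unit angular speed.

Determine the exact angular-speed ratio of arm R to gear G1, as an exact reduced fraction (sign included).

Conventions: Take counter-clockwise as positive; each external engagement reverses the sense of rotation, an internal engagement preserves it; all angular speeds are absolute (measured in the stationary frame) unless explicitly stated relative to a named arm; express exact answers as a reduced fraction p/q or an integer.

29/104

class = planetary set [G3 = 29+2·23 = 75; Willis about the carrier]
ring teeth: 29 + 2·23 = 75
29(ω_sun−ω_arm) = −75(ω_ring−ω_arm),  ω_ring = 0, ω_sun = 1
29(1−ω_arm) = −75(0−ω_arm)  ⇒  104·ω_arm = 29  ⇒  ω_arm = 29/104
ω_out/ω_in = 29/104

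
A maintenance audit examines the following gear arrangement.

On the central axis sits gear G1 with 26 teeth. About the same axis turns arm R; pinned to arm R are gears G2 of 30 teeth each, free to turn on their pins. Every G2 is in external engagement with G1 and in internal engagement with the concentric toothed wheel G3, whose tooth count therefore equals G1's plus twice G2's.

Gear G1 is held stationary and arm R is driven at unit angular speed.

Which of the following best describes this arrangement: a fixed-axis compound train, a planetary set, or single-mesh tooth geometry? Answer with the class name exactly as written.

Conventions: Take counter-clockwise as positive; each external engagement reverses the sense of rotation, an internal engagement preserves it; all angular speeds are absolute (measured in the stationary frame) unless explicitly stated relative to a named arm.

planetary set

planetary set (26T centre, 30T on arm, 86T internal) — Willis relation
classification: planetary set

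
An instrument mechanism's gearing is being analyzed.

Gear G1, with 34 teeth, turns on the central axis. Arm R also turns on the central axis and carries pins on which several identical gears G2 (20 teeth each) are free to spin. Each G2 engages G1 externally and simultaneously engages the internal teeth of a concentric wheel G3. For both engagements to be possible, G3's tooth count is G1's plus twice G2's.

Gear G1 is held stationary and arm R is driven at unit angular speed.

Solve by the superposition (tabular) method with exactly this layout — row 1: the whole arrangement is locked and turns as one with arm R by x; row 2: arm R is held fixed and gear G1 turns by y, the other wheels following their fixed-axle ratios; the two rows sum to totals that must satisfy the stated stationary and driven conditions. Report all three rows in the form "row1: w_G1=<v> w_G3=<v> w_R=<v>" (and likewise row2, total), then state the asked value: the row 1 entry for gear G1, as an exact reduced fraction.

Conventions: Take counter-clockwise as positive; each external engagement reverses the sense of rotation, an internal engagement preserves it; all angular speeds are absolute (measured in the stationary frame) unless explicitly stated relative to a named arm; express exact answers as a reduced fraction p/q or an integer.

row1: w_G1=1 w_G3=1 w_R=1
row2: w_G1=-1 w_G3=17/37 w_R=0
total: w_G1=0 w_G3=54/37 w_R=1
asked value: 1

topology: planetary set — G1 34T / G2 20T / G3 74T, arm = carrier (Willis)
row 1 — lock + rotate with arm: ω_sun = ω_ring = ω_arm = x
superposition row 2 [arm held]: sun y, ring −(34/74)·y, arm 0
boundary: total ω_sun = x + y = 0 and total ω_arm = x = 1  ⇒  y = -1, x = 1
row 2 ring = −(34/74)·(-1) = 17/37
totals (row 1 + row 2): sun 1 + (-1) = 0, ring 1 + 17/37 = 54/37, arm 1 + 0 = 1
asked cell (row1, sun) = 1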